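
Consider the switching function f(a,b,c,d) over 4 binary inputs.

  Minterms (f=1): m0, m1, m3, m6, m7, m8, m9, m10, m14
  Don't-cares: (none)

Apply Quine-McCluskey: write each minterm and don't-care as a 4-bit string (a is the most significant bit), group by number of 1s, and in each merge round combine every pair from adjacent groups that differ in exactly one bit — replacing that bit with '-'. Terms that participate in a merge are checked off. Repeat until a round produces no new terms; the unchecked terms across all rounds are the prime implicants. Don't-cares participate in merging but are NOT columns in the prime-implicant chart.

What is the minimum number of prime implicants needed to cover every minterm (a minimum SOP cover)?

4

[col 0] 0000*, 0001*, 0011*, 0110*, 0111*, 1000*, 1001*, 1010*, 1110*
[col 1] -000*, -001*, -110, 0-11, 00-1, 000-*, 011-, 1-10, 10-0, 100-*
[col 2] -00-
Prime implicants: -00-, -110, 0-11, 00-1, 011-, 1-10, 10-0
PI chart (minterm → PIs covering it):
  0 | -00-  (sole → essential)
  1 | -00-,00-1
  3 | 0-11,00-1
  6 | -110,011-
  7 | 0-11,011-
  8 | -00-,10-0
  9 | -00-  (sole → essential)
  10 | 1-10,10-0
  14 | -110,1-10
Essential prime implicants: -00-
Petrick residual → -110, 0-11, 1-10
Minimum SOP uses 4 PIs: b'c' + bcd' + a'cd + acd'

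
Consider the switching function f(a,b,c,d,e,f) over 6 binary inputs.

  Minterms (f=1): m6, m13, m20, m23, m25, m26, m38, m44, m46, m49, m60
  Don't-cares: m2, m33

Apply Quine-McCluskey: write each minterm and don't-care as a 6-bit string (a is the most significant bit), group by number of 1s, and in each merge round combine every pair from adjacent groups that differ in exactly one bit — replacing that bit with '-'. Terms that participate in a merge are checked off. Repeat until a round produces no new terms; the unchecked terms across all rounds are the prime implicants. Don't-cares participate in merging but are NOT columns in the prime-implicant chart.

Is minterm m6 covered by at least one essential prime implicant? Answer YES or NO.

[col 0] 000010*, 000110*, 001101, 010100, 010111, 011001, 011010, 100001*, 100110*, 101100*, 101110*, 110001*, 111100*
[col 1] -00110, 000-10, 1-0001, 1-1100, 10-110, 1011-0
Prime implicants: -00110, 000-10, 001101, 010100, 010111, 011001, 011010, 1-0001, 1-1100, 10-110, 1011-0
PI chart (minterm → PIs covering it):
  6 | -00110,000-10
  13 | 001101  (sole → essential)
  20 | 010100  (sole → essential)
  23 | 010111  (sole → essential)
  25 | 011001  (sole → essential)
  26 | 011010  (sole → essential)
  38 | -00110,10-110
  44 | 1-1100,1011-0
  46 | 10-110,1011-0
  49 | 1-0001  (sole → essential)
  60 | 1-1100  (sole → essential)
Essential prime implicants: 001101, 010100, 010111, 011001, 011010, 1-0001, 1-1100

NO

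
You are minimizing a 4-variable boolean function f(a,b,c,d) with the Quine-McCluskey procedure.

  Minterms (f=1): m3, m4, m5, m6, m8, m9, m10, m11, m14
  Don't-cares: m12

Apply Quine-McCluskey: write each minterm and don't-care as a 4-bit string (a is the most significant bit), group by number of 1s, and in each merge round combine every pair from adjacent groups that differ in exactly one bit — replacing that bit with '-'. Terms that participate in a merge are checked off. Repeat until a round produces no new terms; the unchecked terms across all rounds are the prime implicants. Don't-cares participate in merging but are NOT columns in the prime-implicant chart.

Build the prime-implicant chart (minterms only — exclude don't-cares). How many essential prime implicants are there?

4

Round 0: 0011✓ 0100✓ 0101✓ 0110✓ 1000✓ 1001✓ 1010✓ 1011✓ 1100✓ 1110✓
Round 1: -011 -100✓ -110✓ 01-0✓ 010- 1-00✓ 1-10✓ 10-0✓ 10-1✓ 100-✓ 101-✓ 11-0✓
Round 2: -1-0 1--0 10--
PIs = {-011, -1-0, 010-, 1--0, 10--}
Coverage chart:
  m3: -011 ←essential
  m4: -1-0,010-
  m5: 010- ←essential
  m6: -1-0 ←essential
  m8: 1--0,10--
  m9: 10-- ←essential
  m10: 1--0,10--
  m11: -011,10--
  m14: -1-0,1--0
Essential: -011, -1-0, 010-, 10--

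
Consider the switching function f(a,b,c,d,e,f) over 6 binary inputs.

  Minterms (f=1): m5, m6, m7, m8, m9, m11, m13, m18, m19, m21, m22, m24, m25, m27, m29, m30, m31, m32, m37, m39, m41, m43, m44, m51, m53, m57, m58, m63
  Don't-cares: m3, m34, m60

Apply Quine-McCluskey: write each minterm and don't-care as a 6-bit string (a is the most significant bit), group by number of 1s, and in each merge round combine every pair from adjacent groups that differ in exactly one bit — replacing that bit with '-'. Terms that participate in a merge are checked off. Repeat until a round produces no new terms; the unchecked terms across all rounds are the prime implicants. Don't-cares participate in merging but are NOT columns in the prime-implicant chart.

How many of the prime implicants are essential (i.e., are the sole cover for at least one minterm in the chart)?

[col 0] 000011*, 000101*, 000110*, 000111*, 001000*, 001001*, 001011*, 001101*, 010010*, 010011*, 010101*, 010110*, 011000*, 011001*, 011011*, 011101*, 011110*, 011111*, 100000*, 100010*, 100101*, 100111*, 101001*, 101011*, 101100*, 110011*, 110101*, 111001*, 111010, 111100*, 111111*
[col 1] -00101*, -00111*, -01001*, -01011*, -10011, -10101*, -11001*, -11111, 0-0011*, 0-0101*, 0-0110, 0-1000*, 0-1001*, 0-1011*, 0-1101*, 00-011*, 00-101*, 000-11, 0001-1*, 00011-, 001-01*, 0010-1*, 00100-*, 01-011*, 01-101*, 01-110, 010-10, 01001-, 011-01*, 011-11*, 0110-1*, 01100-*, 0111-1*, 01111-, 1-0101*, 1-1001*, 1-1100, 1000-0, 1001-1*, 1010-1*
[col 2] --0101, --1001, -001-1, -010-1, 0--011, 0--101, 0-1-01, 0-10-1, 0-100-, 011--1
Prime implicants: --0101, --1001, -001-1, -010-1, -10011, -11111, 0--011, 0--101, 0-0110, 0-1-01, 0-10-1, 0-100-, 000-11, 00011-, 01-110, 010-10, 01001-, 011--1, 01111-, 1-1100, 1000-0, 111010
PI chart (minterm → PIs covering it):
  5 | --0101,-001-1,0--101
  6 | 0-0110,00011-
  7 | -001-1,000-11,00011-
  8 | 0-100-  (sole → essential)
  9 | --1001,-010-1,0-1-01,0-10-1,0-100-
  11 | -010-1,0--011,0-10-1
  13 | 0--101,0-1-01
  18 | 010-10,01001-
  19 | -10011,0--011,01001-
  21 | --0101,0--101
  22 | 0-0110,01-110,010-10
  24 | 0-100-  (sole → essential)
  25 | --1001,0-1-01,0-10-1,0-100-,011--1
  27 | 0--011,0-10-1,011--1
  29 | 0--101,0-1-01,011--1
  30 | 01-110,01111-
  31 | -11111,011--1,01111-
  32 | 1000-0  (sole → essential)
  37 | --0101,-001-1
  39 | -001-1  (sole → essential)
  41 | --1001,-010-1
  43 | -010-1  (sole → essential)
  44 | 1-1100  (sole → essential)
  51 | -10011  (sole → essential)
  53 | --0101  (sole → essential)
  57 | --1001  (sole → essential)
  58 | 111010  (sole → essential)
  63 | -11111  (sole → essential)
Essential prime implicants: --0101, --1001, -001-1, -010-1, -10011, -11111, 0-100-, 1-1100, 1000-0, 111010

10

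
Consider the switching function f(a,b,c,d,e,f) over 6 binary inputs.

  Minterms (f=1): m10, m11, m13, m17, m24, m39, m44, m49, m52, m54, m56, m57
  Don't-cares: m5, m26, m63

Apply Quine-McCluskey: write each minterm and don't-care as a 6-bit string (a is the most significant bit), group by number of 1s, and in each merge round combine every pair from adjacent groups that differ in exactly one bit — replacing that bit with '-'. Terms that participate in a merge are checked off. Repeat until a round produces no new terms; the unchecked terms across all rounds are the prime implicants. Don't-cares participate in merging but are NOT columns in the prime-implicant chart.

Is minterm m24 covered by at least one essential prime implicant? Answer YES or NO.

NO

size-2^0 implicants → 000101(✓)  001010(✓)  001011(✓)  001101(✓)  010001(✓)  011000(✓)  011010(✓)  100111  101100  110001(✓)  110100(✓)  110110(✓)  111000(✓)  111001(✓)  111111
size-2^1 implicants → -10001  -11000  0-1010  00-101  00101-  0110-0  11-001  1101-0  11100-
Unchecked terms (primes): -10001, -11000, 0-1010, 00-101, 00101-, 0110-0, 100111, 101100, 11-001, 1101-0, 11100-, 111111
Minterm coverage:
  m10 ⊆ 0-1010,00101-
  m11 ⊆ 00101- [E]
  m13 ⊆ 00-101 [E]
  m17 ⊆ -10001 [E]
  m24 ⊆ -11000,0110-0
  m39 ⊆ 100111 [E]
  m44 ⊆ 101100 [E]
  m49 ⊆ -10001,11-001
  m52 ⊆ 1101-0 [E]
  m54 ⊆ 1101-0 [E]
  m56 ⊆ -11000,11100-
  m57 ⊆ 11-001,11100-
E = {-10001, 00-101, 00101-, 100111, 101100, 1101-0}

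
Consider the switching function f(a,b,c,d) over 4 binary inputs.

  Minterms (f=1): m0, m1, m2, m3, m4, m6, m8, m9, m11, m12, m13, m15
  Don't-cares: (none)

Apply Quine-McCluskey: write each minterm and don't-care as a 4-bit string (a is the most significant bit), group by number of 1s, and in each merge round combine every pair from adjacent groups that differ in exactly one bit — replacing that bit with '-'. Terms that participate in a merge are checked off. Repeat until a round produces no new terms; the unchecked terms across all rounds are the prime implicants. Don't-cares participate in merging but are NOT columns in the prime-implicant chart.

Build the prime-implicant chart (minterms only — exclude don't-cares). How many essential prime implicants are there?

Round 0: 0000✓ 0001✓ 0010✓ 0011✓ 0100✓ 0110✓ 1000✓ 1001✓ 1011✓ 1100✓ 1101✓ 1111✓
Round 1: -000✓ -001✓ -011✓ -100✓ 0-00✓ 0-10✓ 00-0✓ 00-1✓ 000-✓ 001-✓ 01-0✓ 1-00✓ 1-01✓ 1-11✓ 10-1✓ 100-✓ 11-1✓ 110-✓
Round 2: --00 -0-1 -00- 0--0 00-- 1--1 1-0-
PIs = {--00, -0-1, -00-, 0--0, 00--, 1--1, 1-0-}
Coverage chart:
  m0: --00,-00-,0--0,00--
  m1: -0-1,-00-,00--
  m2: 0--0,00--
  m3: -0-1,00--
  m4: --00,0--0
  m6: 0--0 ←essential
  m8: --00,-00-,1-0-
  m9: -0-1,-00-,1--1,1-0-
  m11: -0-1,1--1
  m12: --00,1-0-
  m13: 1--1,1-0-
  m15: 1--1 ←essential
Essential: 0--0, 1--1

2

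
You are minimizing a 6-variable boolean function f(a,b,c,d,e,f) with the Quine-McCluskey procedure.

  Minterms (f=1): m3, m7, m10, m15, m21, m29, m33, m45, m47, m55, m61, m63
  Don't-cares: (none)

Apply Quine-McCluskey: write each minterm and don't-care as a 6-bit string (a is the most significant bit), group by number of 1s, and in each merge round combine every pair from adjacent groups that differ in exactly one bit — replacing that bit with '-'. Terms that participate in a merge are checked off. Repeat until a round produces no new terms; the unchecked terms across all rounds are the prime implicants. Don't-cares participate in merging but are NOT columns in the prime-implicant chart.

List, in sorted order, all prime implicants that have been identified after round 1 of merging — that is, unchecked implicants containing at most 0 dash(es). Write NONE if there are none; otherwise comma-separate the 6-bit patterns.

001010, 100001

[col 0] 000011*, 000111*, 001010, 001111*, 010101*, 011101*, 100001, 101101*, 101111*, 110111*, 111101*, 111111*
[col 1] -01111, -11101, 00-111, 000-11, 01-101, 1-1101*, 1-1111*, 1011-1*, 11-111, 1111-1*
[col 2] 1-11-1
Prime implicants: -01111, -11101, 00-111, 000-11, 001010, 01-101, 1-11-1, 100001, 11-111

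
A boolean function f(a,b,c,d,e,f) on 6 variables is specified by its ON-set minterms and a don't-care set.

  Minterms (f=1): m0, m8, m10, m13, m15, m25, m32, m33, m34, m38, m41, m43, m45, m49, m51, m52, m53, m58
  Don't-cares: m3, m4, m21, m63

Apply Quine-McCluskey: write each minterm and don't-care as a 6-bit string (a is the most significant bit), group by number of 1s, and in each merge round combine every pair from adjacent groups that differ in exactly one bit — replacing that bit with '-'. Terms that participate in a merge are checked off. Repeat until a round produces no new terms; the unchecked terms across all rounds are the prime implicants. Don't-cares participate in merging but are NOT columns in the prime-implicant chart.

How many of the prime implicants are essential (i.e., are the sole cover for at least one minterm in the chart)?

Round 0: 000000✓ 000011 000100✓ 001000✓ 001010✓ 001101✓ 001111✓ 010101✓ 011001 100000✓ 100001✓ 100010✓ 100110✓ 101001✓ 101011✓ 101101✓ 110001✓ 110011✓ 110100✓ 110101✓ 111010 111111
Round 1: -00000 -01101 -10101 00-000 000-00 0010-0 0011-1 1-0001 10-001 100-10 1000-0 10000- 101-01 1010-1 110-01 1100-1 11010-
PIs = {-00000, -01101, -10101, 00-000, 000-00, 000011, 0010-0, 0011-1, 011001, 1-0001, 10-001, 100-10, 1000-0, 10000-, 101-01, 1010-1, 110-01, 1100-1, 11010-, 111010, 111111}
Coverage chart:
  m0: -00000,00-000,000-00
  m8: 00-000,0010-0
  m10: 0010-0 ←essential
  m13: -01101,0011-1
  m15: 0011-1 ←essential
  m25: 011001 ←essential
  m32: -00000,1000-0,10000-
  m33: 1-0001,10-001,10000-
  m34: 100-10,1000-0
  m38: 100-10 ←essential
  m41: 10-001,101-01,1010-1
  m43: 1010-1 ←essential
  m45: -01101,101-01
  m49: 1-0001,110-01,1100-1
  m51: 1100-1 ←essential
  m52: 11010- ←essential
  m53: -10101,110-01,11010-
  m58: 111010 ←essential
Essential: 0010-0, 0011-1, 011001, 100-10, 1010-1, 1100-1, 11010-, 111010

8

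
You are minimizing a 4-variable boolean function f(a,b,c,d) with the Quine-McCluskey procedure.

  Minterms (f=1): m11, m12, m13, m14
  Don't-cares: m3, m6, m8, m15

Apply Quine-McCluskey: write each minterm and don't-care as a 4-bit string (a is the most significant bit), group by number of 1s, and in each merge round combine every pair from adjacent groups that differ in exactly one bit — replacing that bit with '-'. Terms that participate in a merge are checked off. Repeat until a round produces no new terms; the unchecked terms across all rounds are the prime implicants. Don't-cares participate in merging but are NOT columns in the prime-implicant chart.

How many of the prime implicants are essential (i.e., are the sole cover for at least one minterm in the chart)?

[col 0] 0011*, 0110*, 1000*, 1011*, 1100*, 1101*, 1110*, 1111*
[col 1] -011, -110, 1-00, 1-11, 11-0*, 11-1*, 110-*, 111-*
[col 2] 11--
Prime implicants: -011, -110, 1-00, 1-11, 11--
PI chart (minterm → PIs covering it):
  11 | -011,1-11
  12 | 1-00,11--
  13 | 11--  (sole → essential)
  14 | -110,11--
Essential prime implicants: 11--

1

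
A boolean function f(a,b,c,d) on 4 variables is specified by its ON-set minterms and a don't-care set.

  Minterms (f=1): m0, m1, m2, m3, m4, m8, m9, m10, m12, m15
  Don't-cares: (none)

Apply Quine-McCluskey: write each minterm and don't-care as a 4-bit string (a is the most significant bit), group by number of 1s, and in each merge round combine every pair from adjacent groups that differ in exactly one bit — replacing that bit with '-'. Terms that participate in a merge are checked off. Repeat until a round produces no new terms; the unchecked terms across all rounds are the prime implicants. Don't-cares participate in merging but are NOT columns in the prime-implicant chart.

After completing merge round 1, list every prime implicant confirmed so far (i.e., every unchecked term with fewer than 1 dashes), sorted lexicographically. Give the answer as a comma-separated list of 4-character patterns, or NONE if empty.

1111

size-2^0 implicants → 0000(✓)  0001(✓)  0010(✓)  0011(✓)  0100(✓)  1000(✓)  1001(✓)  1010(✓)  1100(✓)  1111
size-2^1 implicants → -000(✓)  -001(✓)  -010(✓)  -100(✓)  0-00(✓)  00-0(✓)  00-1(✓)  000-(✓)  001-(✓)  1-00(✓)  10-0(✓)  100-(✓)
size-2^2 implicants → --00  -0-0  -00-  00--
Unchecked terms (primes): --00, -0-0, -00-, 00--, 1111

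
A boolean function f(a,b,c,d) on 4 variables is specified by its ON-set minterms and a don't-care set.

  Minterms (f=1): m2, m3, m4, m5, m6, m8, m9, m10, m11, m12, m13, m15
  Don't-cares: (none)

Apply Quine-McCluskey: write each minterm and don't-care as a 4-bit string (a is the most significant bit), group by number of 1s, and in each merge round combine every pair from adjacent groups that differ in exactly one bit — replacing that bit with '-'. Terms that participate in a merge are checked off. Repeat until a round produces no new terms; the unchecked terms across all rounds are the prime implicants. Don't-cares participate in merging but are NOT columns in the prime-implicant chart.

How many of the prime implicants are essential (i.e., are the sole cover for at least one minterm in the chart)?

Round 0: 0010✓ 0011✓ 0100✓ 0101✓ 0110✓ 1000✓ 1001✓ 1010✓ 1011✓ 1100✓ 1101✓ 1111✓
Round 1: -010✓ -011✓ -100✓ -101✓ 0-10 001-✓ 01-0 010-✓ 1-00✓ 1-01✓ 1-11✓ 10-0✓ 10-1✓ 100-✓ 101-✓ 11-1✓ 110-✓
Round 2: -01- -10- 1--1 1-0- 10--
PIs = {-01-, -10-, 0-10, 01-0, 1--1, 1-0-, 10--}
Coverage chart:
  m2: -01-,0-10
  m3: -01- ←essential
  m4: -10-,01-0
  m5: -10- ←essential
  m6: 0-10,01-0
  m8: 1-0-,10--
  m9: 1--1,1-0-,10--
  m10: -01-,10--
  m11: -01-,1--1,10--
  m12: -10-,1-0-
  m13: -10-,1--1,1-0-
  m15: 1--1 ←essential
Essential: -01-, -10-, 1--1

3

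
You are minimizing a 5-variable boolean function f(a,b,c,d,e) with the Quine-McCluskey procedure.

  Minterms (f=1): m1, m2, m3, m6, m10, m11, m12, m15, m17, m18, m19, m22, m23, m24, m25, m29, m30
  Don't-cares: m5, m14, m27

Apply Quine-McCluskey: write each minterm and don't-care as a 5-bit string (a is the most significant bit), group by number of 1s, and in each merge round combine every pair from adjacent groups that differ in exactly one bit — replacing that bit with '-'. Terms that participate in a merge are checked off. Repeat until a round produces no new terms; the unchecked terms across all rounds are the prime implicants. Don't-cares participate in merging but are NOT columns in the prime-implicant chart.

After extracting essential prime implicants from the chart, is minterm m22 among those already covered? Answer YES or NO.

size-2^0 implicants → 00001(✓)  00010(✓)  00011(✓)  00101(✓)  00110(✓)  01010(✓)  01011(✓)  01100(✓)  01110(✓)  01111(✓)  10001(✓)  10010(✓)  10011(✓)  10110(✓)  10111(✓)  11000(✓)  11001(✓)  11011(✓)  11101(✓)  11110(✓)
size-2^1 implicants → -0001(✓)  -0010(✓)  -0011(✓)  -0110(✓)  -1011(✓)  -1110(✓)  0-010(✓)  0-011(✓)  0-110(✓)  00-01  00-10(✓)  000-1(✓)  0001-(✓)  01-10(✓)  01-11(✓)  0101-(✓)  011-0  0111-(✓)  1-001(✓)  1-011(✓)  1-110(✓)  10-10(✓)  10-11(✓)  100-1(✓)  1001-(✓)  1011-(✓)  11-01  110-1(✓)  1100-
size-2^2 implicants → --011  --110  -0-10  -00-1  -001-  0--10  0-01-  01-1-  1-0-1  10-1-
Unchecked terms (primes): --011, --110, -0-10, -00-1, -001-, 0--10, 0-01-, 00-01, 01-1-, 011-0, 1-0-1, 10-1-, 11-01, 1100-
Minterm coverage:
  m1 ⊆ -00-1,00-01
  m2 ⊆ -0-10,-001-,0--10,0-01-
  m3 ⊆ --011,-00-1,-001-,0-01-
  m6 ⊆ --110,-0-10,0--10
  m10 ⊆ 0--10,0-01-,01-1-
  m11 ⊆ --011,0-01-,01-1-
  m12 ⊆ 011-0 [E]
  m15 ⊆ 01-1- [E]
  m17 ⊆ -00-1,1-0-1
  m18 ⊆ -0-10,-001-,10-1-
  m19 ⊆ --011,-00-1,-001-,1-0-1,10-1-
  m22 ⊆ --110,-0-10,10-1-
  m23 ⊆ 10-1- [E]
  m24 ⊆ 1100- [E]
  m25 ⊆ 1-0-1,11-01,1100-
  m29 ⊆ 11-01 [E]
  m30 ⊆ --110 [E]
E = {--110, 01-1-, 011-0, 10-1-, 11-01, 1100-}

YES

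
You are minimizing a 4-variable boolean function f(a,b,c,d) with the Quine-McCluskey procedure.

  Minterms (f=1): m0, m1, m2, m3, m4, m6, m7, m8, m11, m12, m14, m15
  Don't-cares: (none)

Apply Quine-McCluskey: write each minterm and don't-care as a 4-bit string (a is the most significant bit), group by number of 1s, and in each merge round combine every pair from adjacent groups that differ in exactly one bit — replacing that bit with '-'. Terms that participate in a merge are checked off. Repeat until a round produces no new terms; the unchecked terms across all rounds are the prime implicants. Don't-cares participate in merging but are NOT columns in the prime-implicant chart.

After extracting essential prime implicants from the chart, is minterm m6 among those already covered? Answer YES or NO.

Round 0: 0000✓ 0001✓ 0010✓ 0011✓ 0100✓ 0110✓ 0111✓ 1000✓ 1011✓ 1100✓ 1110✓ 1111✓
Round 1: -000✓ -011✓ -100✓ -110✓ -111✓ 0-00✓ 0-10✓ 0-11✓ 00-0✓ 00-1✓ 000-✓ 001-✓ 01-0✓ 011-✓ 1-00✓ 1-11✓ 11-0✓ 111-✓
Round 2: --00 --11 -1-0 -11- 0--0 0-1- 00--
PIs = {--00, --11, -1-0, -11-, 0--0, 0-1-, 00--}
Coverage chart:
  m0: --00,0--0,00--
  m1: 00-- ←essential
  m2: 0--0,0-1-,00--
  m3: --11,0-1-,00--
  m4: --00,-1-0,0--0
  m6: -1-0,-11-,0--0,0-1-
  m7: --11,-11-,0-1-
  m8: --00 ←essential
  m11: --11 ←essential
  m12: --00,-1-0
  m14: -1-0,-11-
  m15: --11,-11-
Essential: --00, --11, 00--

NO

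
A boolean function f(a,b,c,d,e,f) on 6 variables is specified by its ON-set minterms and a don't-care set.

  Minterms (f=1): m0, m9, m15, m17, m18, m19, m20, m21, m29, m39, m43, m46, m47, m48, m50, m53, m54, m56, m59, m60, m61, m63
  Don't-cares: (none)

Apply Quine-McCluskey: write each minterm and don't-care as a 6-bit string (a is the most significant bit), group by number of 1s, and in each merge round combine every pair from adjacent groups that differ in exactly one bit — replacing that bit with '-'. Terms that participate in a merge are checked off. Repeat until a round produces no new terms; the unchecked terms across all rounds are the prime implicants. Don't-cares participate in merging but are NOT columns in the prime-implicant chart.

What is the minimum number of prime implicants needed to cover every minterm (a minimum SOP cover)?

Round 0: 000000 001001 001111✓ 010001✓ 010010✓ 010011✓ 010100✓ 010101✓ 011101✓ 100111✓ 101011✓ 101110✓ 101111✓ 110000✓ 110010✓ 110101✓ 110110✓ 111000✓ 111011✓ 111100✓ 111101✓ 111111✓
Round 1: -01111 -10010 -10101✓ -11101✓ 01-101✓ 010-01 0100-1 01001- 01010- 1-1011✓ 1-1111✓ 10-111 101-11✓ 10111- 11-000 11-101✓ 110-10 1100-0 111-00 111-11✓ 1111-1 11110-
Round 2: -1-101 1-1-11
PIs = {-01111, -1-101, -10010, 000000, 001001, 010-01, 0100-1, 01001-, 01010-, 1-1-11, 10-111, 10111-, 11-000, 110-10, 1100-0, 111-00, 1111-1, 11110-}
Coverage chart:
  m0: 000000 ←essential
  m9: 001001 ←essential
  m15: -01111 ←essential
  m17: 010-01,0100-1
  m18: -10010,01001-
  m19: 0100-1,01001-
  m20: 01010- ←essential
  m21: -1-101,010-01,01010-
  m29: -1-101 ←essential
  m39: 10-111 ←essential
  m43: 1-1-11 ←essential
  m46: 10111- ←essential
  m47: -01111,1-1-11,10-111,10111-
  m48: 11-000,1100-0
  m50: -10010,110-10,1100-0
  m53: -1-101 ←essential
  m54: 110-10 ←essential
  m56: 11-000,111-00
  m59: 1-1-11 ←essential
  m60: 111-00,11110-
  m61: -1-101,1111-1,11110-
  m63: 1-1-11,1111-1
Essential: -01111, -1-101, 000000, 001001, 01010-, 1-1-11, 10-111, 10111-, 110-10
Petrick residual → -10010, 0100-1, 11-000, 111-00
Min cover (13 terms): b'cdef + bde'f + bc'd'ef' + a'b'c'd'e'f' + a'b'cd'e'f + a'bc'd'f + a'bc'de' + acef + ab'def + ab'cde + abd'e'f' + abc'ef' + abce'f'

13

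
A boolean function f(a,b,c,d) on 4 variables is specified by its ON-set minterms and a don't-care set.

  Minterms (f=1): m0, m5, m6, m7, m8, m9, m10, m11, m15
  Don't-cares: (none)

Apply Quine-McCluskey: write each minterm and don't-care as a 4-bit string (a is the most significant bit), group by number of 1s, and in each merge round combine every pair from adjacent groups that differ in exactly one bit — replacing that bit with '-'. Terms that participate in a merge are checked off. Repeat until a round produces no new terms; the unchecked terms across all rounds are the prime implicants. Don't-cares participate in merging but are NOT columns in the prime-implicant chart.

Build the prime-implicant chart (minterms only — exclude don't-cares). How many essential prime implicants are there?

4

Round 0: 0000✓ 0101✓ 0110✓ 0111✓ 1000✓ 1001✓ 1010✓ 1011✓ 1111✓
Round 1: -000 -111 01-1 011- 1-11 10-0✓ 10-1✓ 100-✓ 101-✓
Round 2: 10--
PIs = {-000, -111, 01-1, 011-, 1-11, 10--}
Coverage chart:
  m0: -000 ←essential
  m5: 01-1 ←essential
  m6: 011- ←essential
  m7: -111,01-1,011-
  m8: -000,10--
  m9: 10-- ←essential
  m10: 10-- ←essential
  m11: 1-11,10--
  m15: -111,1-11
Essential: -000, 01-1, 011-, 10--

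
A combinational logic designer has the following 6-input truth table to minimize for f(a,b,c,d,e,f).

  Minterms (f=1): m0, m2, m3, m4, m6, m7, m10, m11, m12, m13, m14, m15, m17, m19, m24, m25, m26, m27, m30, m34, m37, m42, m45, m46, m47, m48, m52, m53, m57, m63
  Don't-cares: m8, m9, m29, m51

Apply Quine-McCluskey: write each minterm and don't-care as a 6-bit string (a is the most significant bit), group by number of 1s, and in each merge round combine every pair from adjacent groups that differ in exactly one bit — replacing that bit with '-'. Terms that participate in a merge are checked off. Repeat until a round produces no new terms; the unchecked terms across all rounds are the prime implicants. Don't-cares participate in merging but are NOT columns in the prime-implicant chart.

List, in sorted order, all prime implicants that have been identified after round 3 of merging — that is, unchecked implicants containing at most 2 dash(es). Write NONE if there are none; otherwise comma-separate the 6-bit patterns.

-0-010, -01-10, -011-1, -0111-, -10011, -11001, 0--011, 0-1-01, 0-1-10, 01-0-1, 1-0101, 1-1111, 10-101, 110-00, 11010-

size-2^0 implicants → 000000(✓)  000010(✓)  000011(✓)  000100(✓)  000110(✓)  000111(✓)  001000(✓)  001001(✓)  001010(✓)  001011(✓)  001100(✓)  001101(✓)  001110(✓)  001111(✓)  010001(✓)  010011(✓)  011000(✓)  011001(✓)  011010(✓)  011011(✓)  011101(✓)  011110(✓)  100010(✓)  100101(✓)  101010(✓)  101101(✓)  101110(✓)  101111(✓)  110000(✓)  110011(✓)  110100(✓)  110101(✓)  111001(✓)  111111(✓)
size-2^1 implicants → -00010(✓)  -01010(✓)  -01101(✓)  -01110(✓)  -01111(✓)  -10011  -11001  0-0011(✓)  0-1000(✓)  0-1001(✓)  0-1010(✓)  0-1011(✓)  0-1101(✓)  0-1110(✓)  00-000(✓)  00-010(✓)  00-011(✓)  00-100(✓)  00-110(✓)  00-111(✓)  000-00(✓)  000-10(✓)  000-11(✓)  0000-0(✓)  00001-(✓)  0001-0(✓)  00011-(✓)  001-00(✓)  001-01(✓)  001-10(✓)  001-11(✓)  0010-0(✓)  0010-1(✓)  00100-(✓)  00101-(✓)  0011-0(✓)  0011-1(✓)  00110-(✓)  00111-(✓)  01-001(✓)  01-011(✓)  0100-1(✓)  011-01(✓)  011-10(✓)  0110-0(✓)  0110-1(✓)  01100-(✓)  01101-(✓)  1-0101  1-1111  10-010(✓)  10-101  101-10(✓)  1011-1(✓)  10111-(✓)  110-00  11010-
size-2^2 implicants → -0-010  -01-10  -011-1  -0111-  0--011  0-1-01  0-1-10  0-10-0(✓)  0-10-1(✓)  0-100-(✓)  0-101-(✓)  00--00(✓)  00--10(✓)  00--11(✓)  00-0-0(✓)  00-01-(✓)  00-1-0(✓)  00-11-(✓)  000--0(✓)  000-1-(✓)  001--0(✓)  001--1(✓)  001-0-(✓)  001-1-(✓)  0010--(✓)  0011--(✓)  01-0-1  0110--(✓)
size-2^3 implicants → 0-10--  00---0  00--1-  001---
Unchecked terms (primes): -0-010, -01-10, -011-1, -0111-, -10011, -11001, 0--011, 0-1-01, 0-1-10, 0-10--, 00---0, 00--1-, 001---, 01-0-1, 1-0101, 1-1111, 10-101, 110-00, 11010-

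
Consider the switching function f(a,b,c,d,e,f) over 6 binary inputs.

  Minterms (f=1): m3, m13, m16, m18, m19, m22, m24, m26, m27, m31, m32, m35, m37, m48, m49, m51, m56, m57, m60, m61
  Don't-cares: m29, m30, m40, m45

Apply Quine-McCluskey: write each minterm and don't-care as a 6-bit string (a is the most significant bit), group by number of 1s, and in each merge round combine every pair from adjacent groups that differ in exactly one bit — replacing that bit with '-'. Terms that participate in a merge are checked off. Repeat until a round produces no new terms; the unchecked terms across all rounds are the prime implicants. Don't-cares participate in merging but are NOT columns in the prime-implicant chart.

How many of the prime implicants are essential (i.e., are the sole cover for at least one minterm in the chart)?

6

[col 0] 000011*, 001101*, 010000*, 010010*, 010011*, 010110*, 011000*, 011010*, 011011*, 011101*, 011110*, 011111*, 100000*, 100011*, 100101*, 101000*, 101101*, 110000*, 110001*, 110011*, 111000*, 111001*, 111100*, 111101*
[col 1] -00011*, -01101*, -10000*, -10011*, -11000*, -11101*, 0-0011*, 0-1101*, 01-000*, 01-010*, 01-011*, 01-110*, 010-10*, 0100-0*, 01001-*, 011-10*, 011-11*, 0110-0*, 01101-*, 0111-1, 01111-*, 1-0000*, 1-0011*, 1-1000*, 1-1101*, 10-000*, 10-101, 11-000*, 11-001*, 1100-1, 11000-*, 111-00*, 111-01*, 11100-*, 11110-*
[col 2] --0011, --1101, -1-000, 01--10, 01-0-0, 01-01-, 011-1-, 1--000, 11-00-, 111-0-
Prime implicants: --0011, --1101, -1-000, 01--10, 01-0-0, 01-01-, 011-1-, 0111-1, 1--000, 10-101, 11-00-, 1100-1, 111-0-
PI chart (minterm → PIs covering it):
  3 | --0011  (sole → essential)
  13 | --1101  (sole → essential)
  16 | -1-000,01-0-0
  18 | 01--10,01-0-0,01-01-
  19 | --0011,01-01-
  22 | 01--10  (sole → essential)
  24 | -1-000,01-0-0
  26 | 01--10,01-0-0,01-01-,011-1-
  27 | 01-01-,011-1-
  31 | 011-1-,0111-1
  32 | 1--000  (sole → essential)
  35 | --0011  (sole → essential)
  37 | 10-101  (sole → essential)
  48 | -1-000,1--000,11-00-
  49 | 11-00-,1100-1
  51 | --0011,1100-1
  56 | -1-000,1--000,11-00-,111-0-
  57 | 11-00-,111-0-
  60 | 111-0-  (sole → essential)
  61 | --1101,111-0-
Essential prime implicants: --0011, --1101, 01--10, 1--000, 10-101, 111-0-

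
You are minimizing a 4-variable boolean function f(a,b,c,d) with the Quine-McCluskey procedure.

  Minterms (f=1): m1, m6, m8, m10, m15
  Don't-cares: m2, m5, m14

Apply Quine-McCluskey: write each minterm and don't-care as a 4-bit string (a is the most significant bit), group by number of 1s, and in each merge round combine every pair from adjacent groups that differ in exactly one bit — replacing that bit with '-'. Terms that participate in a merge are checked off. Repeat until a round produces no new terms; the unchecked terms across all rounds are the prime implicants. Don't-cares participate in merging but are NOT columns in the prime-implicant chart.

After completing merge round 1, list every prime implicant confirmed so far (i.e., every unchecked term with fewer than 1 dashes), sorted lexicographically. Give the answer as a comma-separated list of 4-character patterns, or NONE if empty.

NONE

[col 0] 0001*, 0010*, 0101*, 0110*, 1000*, 1010*, 1110*, 1111*
[col 1] -010*, -110*, 0-01, 0-10*, 1-10*, 10-0, 111-
[col 2] --10
Prime implicants: --10, 0-01, 10-0, 111-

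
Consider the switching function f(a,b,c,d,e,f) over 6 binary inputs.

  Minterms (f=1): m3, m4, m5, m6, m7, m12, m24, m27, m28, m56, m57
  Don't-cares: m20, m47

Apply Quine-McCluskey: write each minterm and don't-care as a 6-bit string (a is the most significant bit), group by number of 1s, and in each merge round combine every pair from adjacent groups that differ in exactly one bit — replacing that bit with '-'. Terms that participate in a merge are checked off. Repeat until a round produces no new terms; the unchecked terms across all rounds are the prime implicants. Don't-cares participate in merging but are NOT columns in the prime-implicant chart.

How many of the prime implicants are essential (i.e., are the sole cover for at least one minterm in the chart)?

size-2^0 implicants → 000011(✓)  000100(✓)  000101(✓)  000110(✓)  000111(✓)  001100(✓)  010100(✓)  011000(✓)  011011  011100(✓)  101111  111000(✓)  111001(✓)
size-2^1 implicants → -11000  0-0100(✓)  0-1100(✓)  00-100(✓)  000-11  0001-0(✓)  0001-1(✓)  00010-(✓)  00011-(✓)  01-100(✓)  011-00  11100-
size-2^2 implicants → 0--100  0001--
Unchecked terms (primes): -11000, 0--100, 000-11, 0001--, 011-00, 011011, 101111, 11100-
Minterm coverage:
  m3 ⊆ 000-11 [E]
  m4 ⊆ 0--100,0001--
  m5 ⊆ 0001-- [E]
  m6 ⊆ 0001-- [E]
  m7 ⊆ 000-11,0001--
  m12 ⊆ 0--100 [E]
  m24 ⊆ -11000,011-00
  m27 ⊆ 011011 [E]
  m28 ⊆ 0--100,011-00
  m56 ⊆ -11000,11100-
  m57 ⊆ 11100- [E]
E = {0--100, 000-11, 0001--, 011011, 11100-}

5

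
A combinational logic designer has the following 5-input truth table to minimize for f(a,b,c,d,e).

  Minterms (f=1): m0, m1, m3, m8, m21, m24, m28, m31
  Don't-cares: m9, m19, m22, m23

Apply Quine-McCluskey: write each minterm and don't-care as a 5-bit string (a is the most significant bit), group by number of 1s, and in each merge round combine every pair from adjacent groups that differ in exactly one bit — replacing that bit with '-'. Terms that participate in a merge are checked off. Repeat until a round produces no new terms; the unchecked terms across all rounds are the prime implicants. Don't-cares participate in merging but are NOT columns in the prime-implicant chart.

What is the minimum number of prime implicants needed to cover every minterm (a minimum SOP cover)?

Round 0: 00000✓ 00001✓ 00011✓ 01000✓ 01001✓ 10011✓ 10101✓ 10110✓ 10111✓ 11000✓ 11100✓ 11111✓
Round 1: -0011 -1000 0-000✓ 0-001✓ 000-1 0000-✓ 0100-✓ 1-111 10-11 101-1 1011- 11-00
Round 2: 0-00-
PIs = {-0011, -1000, 0-00-, 000-1, 1-111, 10-11, 101-1, 1011-, 11-00}
Coverage chart:
  m0: 0-00- ←essential
  m1: 0-00-,000-1
  m3: -0011,000-1
  m8: -1000,0-00-
  m21: 101-1 ←essential
  m24: -1000,11-00
  m28: 11-00 ←essential
  m31: 1-111 ←essential
Essential: 0-00-, 1-111, 101-1, 11-00
Petrick residual → -0011
Min cover (5 terms): b'c'de + a'c'd' + acde + ab'ce + abd'e'

5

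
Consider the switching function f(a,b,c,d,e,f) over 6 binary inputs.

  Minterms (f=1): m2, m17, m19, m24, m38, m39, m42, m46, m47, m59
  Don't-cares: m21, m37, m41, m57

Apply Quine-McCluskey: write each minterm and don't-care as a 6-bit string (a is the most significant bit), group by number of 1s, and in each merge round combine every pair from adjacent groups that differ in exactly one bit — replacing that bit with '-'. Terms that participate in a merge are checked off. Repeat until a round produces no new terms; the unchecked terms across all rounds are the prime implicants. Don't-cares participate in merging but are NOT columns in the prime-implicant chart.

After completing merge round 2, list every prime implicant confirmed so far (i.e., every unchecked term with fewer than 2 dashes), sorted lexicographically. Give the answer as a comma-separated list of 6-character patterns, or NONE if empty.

000010, 010-01, 0100-1, 011000, 1-1001, 1001-1, 101-10, 1110-1

Round 0: 000010 010001✓ 010011✓ 010101✓ 011000 100101✓ 100110✓ 100111✓ 101001✓ 101010✓ 101110✓ 101111✓ 111001✓ 111011✓
Round 1: 010-01 0100-1 1-1001 10-110✓ 10-111✓ 1001-1 10011-✓ 101-10 10111-✓ 1110-1
Round 2: 10-11-
PIs = {000010, 010-01, 0100-1, 011000, 1-1001, 10-11-, 1001-1, 101-10, 1110-1}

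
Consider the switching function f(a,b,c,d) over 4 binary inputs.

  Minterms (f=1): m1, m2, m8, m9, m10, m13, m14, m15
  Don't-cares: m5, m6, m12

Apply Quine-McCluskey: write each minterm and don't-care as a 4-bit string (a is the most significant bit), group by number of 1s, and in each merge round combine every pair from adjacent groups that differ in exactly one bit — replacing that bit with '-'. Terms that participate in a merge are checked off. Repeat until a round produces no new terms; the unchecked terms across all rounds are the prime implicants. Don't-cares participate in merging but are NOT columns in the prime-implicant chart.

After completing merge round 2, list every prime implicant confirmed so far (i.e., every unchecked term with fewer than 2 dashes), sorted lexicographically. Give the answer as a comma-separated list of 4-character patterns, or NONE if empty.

NONE

[col 0] 0001*, 0010*, 0101*, 0110*, 1000*, 1001*, 1010*, 1100*, 1101*, 1110*, 1111*
[col 1] -001*, -010*, -101*, -110*, 0-01*, 0-10*, 1-00*, 1-01*, 1-10*, 10-0*, 100-*, 11-0*, 11-1*, 110-*, 111-*
[col 2] --01, --10, 1--0, 1-0-, 11--
Prime implicants: --01, --10, 1--0, 1-0-, 11--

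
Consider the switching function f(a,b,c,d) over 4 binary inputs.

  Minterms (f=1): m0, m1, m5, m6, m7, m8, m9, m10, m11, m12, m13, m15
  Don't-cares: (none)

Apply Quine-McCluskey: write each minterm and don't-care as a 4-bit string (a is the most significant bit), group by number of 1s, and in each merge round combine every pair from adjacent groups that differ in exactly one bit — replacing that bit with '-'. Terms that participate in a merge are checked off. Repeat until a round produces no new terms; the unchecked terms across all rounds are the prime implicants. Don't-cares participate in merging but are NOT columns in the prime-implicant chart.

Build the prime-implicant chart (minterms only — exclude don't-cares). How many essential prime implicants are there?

Round 0: 0000✓ 0001✓ 0101✓ 0110✓ 0111✓ 1000✓ 1001✓ 1010✓ 1011✓ 1100✓ 1101✓ 1111✓
Round 1: -000✓ -001✓ -101✓ -111✓ 0-01✓ 000-✓ 01-1✓ 011- 1-00✓ 1-01✓ 1-11✓ 10-0✓ 10-1✓ 100-✓ 101-✓ 11-1✓ 110-✓
Round 2: --01 -00- -1-1 1--1 1-0- 10--
PIs = {--01, -00-, -1-1, 011-, 1--1, 1-0-, 10--}
Coverage chart:
  m0: -00- ←essential
  m1: --01,-00-
  m5: --01,-1-1
  m6: 011- ←essential
  m7: -1-1,011-
  m8: -00-,1-0-,10--
  m9: --01,-00-,1--1,1-0-,10--
  m10: 10-- ←essential
  m11: 1--1,10--
  m12: 1-0- ←essential
  m13: --01,-1-1,1--1,1-0-
  m15: -1-1,1--1
Essential: -00-, 011-, 1-0-, 10--

4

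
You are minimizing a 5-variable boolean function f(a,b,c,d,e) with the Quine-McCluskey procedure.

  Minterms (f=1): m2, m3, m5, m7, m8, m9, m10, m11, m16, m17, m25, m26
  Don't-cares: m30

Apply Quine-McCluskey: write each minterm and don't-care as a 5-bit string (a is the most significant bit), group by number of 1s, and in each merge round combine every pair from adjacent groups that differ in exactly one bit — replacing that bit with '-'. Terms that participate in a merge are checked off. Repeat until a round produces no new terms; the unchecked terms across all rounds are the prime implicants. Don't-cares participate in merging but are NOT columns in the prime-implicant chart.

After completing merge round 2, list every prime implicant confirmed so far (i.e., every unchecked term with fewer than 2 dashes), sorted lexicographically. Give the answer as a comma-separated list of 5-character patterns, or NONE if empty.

-1001, -1010, 00-11, 001-1, 1-001, 1000-, 11-10

Round 0: 00010✓ 00011✓ 00101✓ 00111✓ 01000✓ 01001✓ 01010✓ 01011✓ 10000✓ 10001✓ 11001✓ 11010✓ 11110✓
Round 1: -1001 -1010 0-010✓ 0-011✓ 00-11 0001-✓ 001-1 010-0✓ 010-1✓ 0100-✓ 0101-✓ 1-001 1000- 11-10
Round 2: 0-01- 010--
PIs = {-1001, -1010, 0-01-, 00-11, 001-1, 010--, 1-001, 1000-, 11-10}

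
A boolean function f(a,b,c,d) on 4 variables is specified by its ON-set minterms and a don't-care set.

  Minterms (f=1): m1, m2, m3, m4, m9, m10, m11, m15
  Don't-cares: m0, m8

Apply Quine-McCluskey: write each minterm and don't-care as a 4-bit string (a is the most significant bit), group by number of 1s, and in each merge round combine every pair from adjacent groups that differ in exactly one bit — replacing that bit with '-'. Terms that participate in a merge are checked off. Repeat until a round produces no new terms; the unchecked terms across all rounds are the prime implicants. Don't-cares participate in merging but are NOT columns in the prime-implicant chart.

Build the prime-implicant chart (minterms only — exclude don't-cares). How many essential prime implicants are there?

3

size-2^0 implicants → 0000(✓)  0001(✓)  0010(✓)  0011(✓)  0100(✓)  1000(✓)  1001(✓)  1010(✓)  1011(✓)  1111(✓)
size-2^1 implicants → -000(✓)  -001(✓)  -010(✓)  -011(✓)  0-00  00-0(✓)  00-1(✓)  000-(✓)  001-(✓)  1-11  10-0(✓)  10-1(✓)  100-(✓)  101-(✓)
size-2^2 implicants → -0-0(✓)  -0-1(✓)  -00-(✓)  -01-(✓)  00--(✓)  10--(✓)
size-2^3 implicants → -0--
Unchecked terms (primes): -0--, 0-00, 1-11
Minterm coverage:
  m1 ⊆ -0-- [E]
  m2 ⊆ -0-- [E]
  m3 ⊆ -0-- [E]
  m4 ⊆ 0-00 [E]
  m9 ⊆ -0-- [E]
  m10 ⊆ -0-- [E]
  m11 ⊆ -0--,1-11
  m15 ⊆ 1-11 [E]
E = {-0--, 0-00, 1-11}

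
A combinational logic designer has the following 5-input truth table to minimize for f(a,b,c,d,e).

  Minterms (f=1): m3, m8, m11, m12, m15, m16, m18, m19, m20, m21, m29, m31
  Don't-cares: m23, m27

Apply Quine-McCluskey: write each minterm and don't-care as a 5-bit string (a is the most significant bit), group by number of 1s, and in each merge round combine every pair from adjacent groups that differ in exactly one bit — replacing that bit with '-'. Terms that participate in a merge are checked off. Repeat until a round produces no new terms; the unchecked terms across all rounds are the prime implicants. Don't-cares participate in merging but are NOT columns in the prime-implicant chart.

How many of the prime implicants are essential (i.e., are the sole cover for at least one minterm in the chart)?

4

[col 0] 00011*, 01000*, 01011*, 01100*, 01111*, 10000*, 10010*, 10011*, 10100*, 10101*, 10111*, 11011*, 11101*, 11111*
[col 1] -0011*, -1011*, -1111*, 0-011*, 01-00, 01-11*, 1-011*, 1-101*, 1-111*, 10-00, 10-11*, 100-0, 1001-, 101-1*, 1010-, 11-11*, 111-1*
[col 2] --011, -1-11, 1--11, 1-1-1
Prime implicants: --011, -1-11, 01-00, 1--11, 1-1-1, 10-00, 100-0, 1001-, 1010-
PI chart (minterm → PIs covering it):
  3 | --011  (sole → essential)
  8 | 01-00  (sole → essential)
  11 | --011,-1-11
  12 | 01-00  (sole → essential)
  15 | -1-11  (sole → essential)
  16 | 10-00,100-0
  18 | 100-0,1001-
  19 | --011,1--11,1001-
  20 | 10-00,1010-
  21 | 1-1-1,1010-
  29 | 1-1-1  (sole → essential)
  31 | -1-11,1--11,1-1-1
Essential prime implicants: --011, -1-11, 01-00, 1-1-1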